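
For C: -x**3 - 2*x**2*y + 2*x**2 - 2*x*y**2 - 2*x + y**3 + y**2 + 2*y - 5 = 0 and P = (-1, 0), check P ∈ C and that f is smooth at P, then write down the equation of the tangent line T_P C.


Tangent line at P: -9*x - 9 = 0.

Step 1: f(-1, 0) = 0, so P lies on C.
Step 2: partial derivatives
  f_x(x, y) = -3*x**2 - 4*x*y + 4*x - 2*y**2 - 2, f_y(x, y) = -2*x**2 - 4*x*y + 3*y**2 + 2*y + 2.
  f_x(P) = -9, f_y(P) = 0 (gradient nonzero, so P is smooth).
Step 3: tangent line at P: -9·(x − -1) + 0·(y − 0) = 0.
Expanding: -9*x - 9 = 0.


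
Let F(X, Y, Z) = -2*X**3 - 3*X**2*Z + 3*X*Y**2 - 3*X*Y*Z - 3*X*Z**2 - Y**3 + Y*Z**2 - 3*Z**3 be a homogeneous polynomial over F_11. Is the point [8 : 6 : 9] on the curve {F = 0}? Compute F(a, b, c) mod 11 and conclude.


F(8,6,9) ≡ 6 (mod 11); P is NOT on the curve.

Evaluate F(8, 6, 9) term-by-term (mod 11).
  -2*X**3 ↦ -2·512·1·1 = -1024
  -3*X**2*Z ↦ -3·64·1·9 = -1728
  3*X*Y**2 ↦ 3·8·36·1 = 864
  -3*X*Y*Z ↦ -3·8·6·9 = -1296
  -3*X*Z**2 ↦ -3·8·1·81 = -1944
  -Y**3 ↦ -1·1·216·1 = -216
  Y*Z**2 ↦ 1·1·6·81 = 486
  -3*Z**3 ↦ -3·1·1·729 = -2187
Sum: F(8, 6, 9) = (-1024) + (-1728) + (864) + (-1296) + (-1944) + (-216) + (486) + (-2187) = -7045.
Reducing mod 11: -7045 ≡ 6 (mod 11).
Since F(a, b, c) ≡ 6 ≠ 0 (mod 11), P does NOT lie on the curve.


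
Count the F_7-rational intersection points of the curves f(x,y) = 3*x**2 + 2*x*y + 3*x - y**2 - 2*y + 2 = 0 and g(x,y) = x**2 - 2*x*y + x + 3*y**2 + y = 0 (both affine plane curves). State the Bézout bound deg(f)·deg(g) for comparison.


Common zeros: {(3, 2)}; count = 1; Bézout bound = 4.

deg(f) = 2, deg(g) = 2, so Bézout bound = 4.
Scan x ∈ F_7. For each x, list the y ∈ F_7 with f(x, y) ≡ 0 and those with g(x, y) ≡ 0 (mod 7); the common zeros in that column are the intersection.
  x = 0: f ≡ 0 at y ∈ ∅; g ≡ 0 at y ∈ {0, 2}; common: ∅.
  x = 1: f ≡ 0 at y ∈ {1, 6}; g ≡ 0 at y ∈ ∅; common: ∅.
  x = 2: f ≡ 0 at y ∈ {1}; g ≡ 0 at y ∈ {4}; common: ∅.
  x = 3: f ≡ 0 at y ∈ {2}; g ≡ 0 at y ∈ {2}; common: {2}.
  x = 4: f ≡ 0 at y ∈ {2, 4}; g ≡ 0 at y ∈ ∅; common: ∅.
  x = 5: f ≡ 0 at y ∈ ∅; g ≡ 0 at y ∈ {4, 6}; common: ∅.
  x = 6: f ≡ 0 at y ∈ ∅; g ≡ 0 at y ∈ {0, 6}; common: ∅.
Collecting: common zeros = {(3, 2)}, so the count is 1.
Comparison with the Bézout bound: 1 ≤ 4 = deg(f)·deg(g), as expected for curves with no common component (the affine F_7-count falls short of the bound because intersections may lie at infinity, over extension fields, or carry multiplicity).


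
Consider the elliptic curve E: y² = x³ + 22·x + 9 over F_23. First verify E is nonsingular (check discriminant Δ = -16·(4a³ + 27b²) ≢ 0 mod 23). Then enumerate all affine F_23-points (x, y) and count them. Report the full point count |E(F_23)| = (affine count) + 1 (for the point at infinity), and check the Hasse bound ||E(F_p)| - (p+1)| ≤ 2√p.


Affine points = {(0, 3), (0, 20), (1, 3), (1, 20), (4, 0), (6, 9), (6, 14), (7, 0), (9, 4), (9, 19), (11, 8), (11, 15), (12, 0), (13, 10), (13, 13), (14, 5), (14, 18), (16, 8), (16, 15), (17, 11), (17, 12), (18, 2), (18, 21), (19, 8), (19, 15), (20, 10), (20, 13), (21, 7), (21, 16), (22, 3), (22, 20)}; affine count = 31; |E(F_23)| = 32.

Discriminant check: Δ ∝ 4a³ + 27b² = 4·22³ + 27·9² = 4·10648 + 27·81 ≡ 21 (mod 23). Nonzero ⇒ E is nonsingular.
For each x ∈ F_23, compute rhs = x³ + 22·x + 9 mod 23, then count y ∈ F_23 with y² ≡ rhs.
  x = 0: rhs = 9, matching y values: 3, 20 (2 points).
  x = 1: rhs = 9, matching y values: 3, 20 (2 points).
  x = 2: rhs = 15, matching y values: none (0 points).
  x = 3: rhs = 10, matching y values: none (0 points).
  x = 4: rhs = 0, matching y values: 0 (1 points).
  x = 5: rhs = 14, matching y values: none (0 points).
  x = 6: rhs = 12, matching y values: 9, 14 (2 points).
  x = 7: rhs = 0, matching y values: 0 (1 points).
  x = 8: rhs = 7, matching y values: none (0 points).
  x = 9: rhs = 16, matching y values: 4, 19 (2 points).
  x = 10: rhs = 10, matching y values: none (0 points).
  x = 11: rhs = 18, matching y values: 8, 15 (2 points).
  x = 12: rhs = 0, matching y values: 0 (1 points).
  x = 13: rhs = 8, matching y values: 10, 13 (2 points).
  x = 14: rhs = 2, matching y values: 5, 18 (2 points).
  x = 15: rhs = 11, matching y values: none (0 points).
  x = 16: rhs = 18, matching y values: 8, 15 (2 points).
  x = 17: rhs = 6, matching y values: 11, 12 (2 points).
  x = 18: rhs = 4, matching y values: 2, 21 (2 points).
  x = 19: rhs = 18, matching y values: 8, 15 (2 points).
  x = 20: rhs = 8, matching y values: 10, 13 (2 points).
  x = 21: rhs = 3, matching y values: 7, 16 (2 points).
  x = 22: rhs = 9, matching y values: 3, 20 (2 points).
Total affine count: 31.
Full point count |E(F_23)| = 31 + 1 = 32.
Hasse bound: |32 − (23+1)| = |8| = 8 ≤ 2√23 ≈ 9.5917 ✓.


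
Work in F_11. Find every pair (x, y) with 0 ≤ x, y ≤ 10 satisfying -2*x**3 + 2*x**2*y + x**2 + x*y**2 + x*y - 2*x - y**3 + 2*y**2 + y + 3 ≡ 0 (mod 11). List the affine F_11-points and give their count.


Affine F_11-points: {(1, 0), (1, 4), (1, 10), (2, 9), (3, 1), (5, 9), (6, 1), (7, 8), (8, 9), (9, 1), (9, 2), (9, 8)}; count = 12.

For each of the 121 pairs (x, y) ∈ F_11², evaluate f(x, y) mod 11. Record the zeros.
  x = 0: [0↦3, 1↦5, 2↦5, 3↦8, 4↦8, 5↦10, 6↦8, 7↦7, 8↦1, 9↦6, 10↦5]  zeros at y ∈ ∅
  x = 1: [0↦0, 1↦6, 2↦1, 3↦1, 4↦0, 5↦3, 6↦4, 7↦8, 8↦9, 9↦1, 10↦0]  zeros at y ∈ {0, 4, 10}
  x = 2: [0↦9, 1↦1, 2↦6, 3↦7, 4↦9, 5↦6, 6↦3, 7↦5, 8↦6, 9↦0, 10↦3]  zeros at y ∈ {9}
  x = 3: [0↦7, 1↦0, 2↦8, 3↦3, 4↦1, 5↦7, 6↦4, 7↦8, 8↦2, 9↦2, 10↦2]  zeros at y ∈ {1}
  x = 4: [0↦4, 1↦2, 2↦6, 3↦10, 4↦8, 5↦5, 6↦6, 7↦5, 8↦7, 9↦6, 10↦7]  zeros at y ∈ ∅
  x = 5: [0↦10, 1↦6, 2↦10, 3↦5, 4↦7, 5↦10, 6↦8, 7↦6, 8↦9, 9↦0, 10↦6]  zeros at y ∈ {9}
  x = 6: [0↦2, 1↦0, 2↦8, 3↦9, 4↦8, 5↦10, 6↦9, 7↦10, 8↦7, 9↦5, 10↦9]  zeros at y ∈ {1}
  x = 7: [0↦1, 1↦5, 2↦10, 3↦10, 4↦10, 5↦4, 6↦8, 7↦5, 8↦0, 9↦9, 10↦4]  zeros at y ∈ {8}
  x = 8: [0↦6, 1↦9, 2↦4, 3↦7, 4↦1, 5↦2, 6↦4, 7↦1, 8↦9, 9↦0, 10↦1]  zeros at y ∈ {9}
  x = 9: [0↦5, 1↦0, 2↦0, 3↦10, 4↦2, 5↦3, 6↦7, 7↦8, 8↦0, 9↦10, 10↦10]  zeros at y ∈ {1, 2, 8}
  x = 10: [0↦8, 1↦10, 2↦8, 3↦7, 4↦1, 5↦6, 6↦5, 7↦3, 8↦5, 9↦5, 10↦8]  zeros at y ∈ ∅
Collecting zeros: affine points = {(1, 0), (1, 4), (1, 10), (2, 9), (3, 1), (5, 9), (6, 1), (7, 8), (8, 9), (9, 1), (9, 2), (9, 8)}.
Total count |C(F_11)_aff| = 12.


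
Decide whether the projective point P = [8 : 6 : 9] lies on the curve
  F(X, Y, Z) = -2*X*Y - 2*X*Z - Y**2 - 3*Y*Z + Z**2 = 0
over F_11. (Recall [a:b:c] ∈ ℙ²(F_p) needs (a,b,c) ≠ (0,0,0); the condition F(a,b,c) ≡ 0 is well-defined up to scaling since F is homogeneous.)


F(8,6,9) ≡ 6 (mod 11); P is NOT on the curve.

Evaluate F(8, 6, 9) term-by-term (mod 11).
  -2*X*Y ↦ -2·8·6·1 = -96
  -2*X*Z ↦ -2·8·1·9 = -144
  -Y**2 ↦ -1·1·36·1 = -36
  -3*Y*Z ↦ -3·1·6·9 = -162
  Z**2 ↦ 1·1·1·81 = 81
Sum: F(8, 6, 9) = (-96) + (-144) + (-36) + (-162) + (81) = -357.
Reducing mod 11: -357 ≡ 6 (mod 11).
Since F(a, b, c) ≡ 6 ≠ 0 (mod 11), P does NOT lie on the curve.


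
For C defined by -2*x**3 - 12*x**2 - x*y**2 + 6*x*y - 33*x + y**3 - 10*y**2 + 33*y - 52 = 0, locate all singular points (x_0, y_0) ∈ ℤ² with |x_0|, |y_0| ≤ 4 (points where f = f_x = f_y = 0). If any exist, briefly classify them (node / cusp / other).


Singular points: {(-2, 3)}; classification: cusp.

Compute partial derivatives:
  f_x = -6*x**2 - 24*x - y**2 + 6*y - 33.
  f_y = -2*x*y + 6*x + 3*y**2 - 20*y + 33.
Scan x_0 ∈ {−4, ..., 4}. For each x_0, f_y(x_0, y) is a polynomial in y; find its integer roots y ∈ {−4, ..., 4}, then test f_x and f at those candidates.
  x = -4: f_y(-4, y) = 3*y**2 - 12*y + 9; vanishes at y ∈ {1, 3}. (-4, 1): f_x = -28 ≠ 0; (-4, 3): f_x = -24 ≠ 0.
  x = -3: f_y(-3, y) = 3*y**2 - 14*y + 15; vanishes at y ∈ {3}. (-3, 3): f_x = -6 ≠ 0.
  x = -2: f_y(-2, y) = 3*y**2 - 16*y + 21; vanishes at y ∈ {3}. (-2, 3): f_x = 0, f = 0 — SINGULAR.
  x = -1: f_y(-1, y) = 3*y**2 - 18*y + 27; vanishes at y ∈ {3}. (-1, 3): f_x = -6 ≠ 0.
  x = 0: f_y(0, y) = 3*y**2 - 20*y + 33; vanishes at y ∈ {3}. (0, 3): f_x = -24 ≠ 0.
  x = 1: f_y(1, y) = 3*y**2 - 22*y + 39; vanishes at y ∈ {3}. (1, 3): f_x = -54 ≠ 0.
  x = 2: f_y(2, y) = 3*y**2 - 24*y + 45; vanishes at y ∈ {3}. (2, 3): f_x = -96 ≠ 0.
  x = 3: f_y(3, y) = 3*y**2 - 26*y + 51; vanishes at y ∈ {3}. (3, 3): f_x = -150 ≠ 0.
  x = 4: f_y(4, y) = 3*y**2 - 28*y + 57; vanishes at y ∈ {3}. (4, 3): f_x = -216 ≠ 0.
Only singular point on the grid: (-2, 3).
Classify: substitute x = -2 + u, y = 3 + v and expand: f = -2*u**3 - u*v**2 + v**3 + v**2.
No constant or linear terms (consistent with a singular point). Quadratic part: v**2. Cubic part: -2*u**3 - u*v**2 + v**3.
The quadratic part v**2 is a perfect square, so there is a single (double) tangent line v = 0, i.e. y = 3. Restricting the cubic part to that line (v = 0) leaves -2*u**3 ≠ 0, so f is not divisible by v and the branch is v² ≈ 2*u**3 to lowest order — this is a cusp.
Classification: cusp.


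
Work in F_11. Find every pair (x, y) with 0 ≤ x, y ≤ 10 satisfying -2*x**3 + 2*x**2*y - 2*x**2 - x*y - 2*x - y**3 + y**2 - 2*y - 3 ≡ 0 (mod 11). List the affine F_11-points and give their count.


Affine F_11-points: {(0, 2), (2, 6), (2, 7), (2, 10), (3, 4), (5, 2), (5, 5), (7, 2), (8, 10), (10, 1), (10, 10)}; count = 11.

For each of the 121 pairs (x, y) ∈ F_11², evaluate f(x, y) mod 11. Record the zeros.
  x = 0: [0↦8, 1↦6, 2↦0, 3↦6, 4↦7, 5↦8, 6↦3, 7↦8, 8↦6, 9↦2, 10↦1]  zeros at y ∈ {2}
  x = 1: [0↦2, 1↦1, 2↦7, 3↦3, 4↦5, 5↦7, 6↦3, 7↦9, 8↦8, 9↦5, 10↦5]  zeros at y ∈ ∅
  x = 2: [0↦2, 1↦6, 2↦6, 3↦7, 4↦3, 5↦10, 6↦0, 7↦0, 8↦4, 9↦6, 10↦0]  zeros at y ∈ {6, 7, 10}
  x = 3: [0↦7, 1↦9, 2↦7, 3↦6, 4↦0, 5↦5, 6↦4, 7↦2, 8↦4, 9↦4, 10↦7]  zeros at y ∈ {4}
  x = 4: [0↦5, 1↦9, 2↦9, 3↦10, 4↦6, 5↦2, 6↦3, 7↦3, 8↦7, 9↦9, 10↦3]  zeros at y ∈ ∅
  x = 5: [0↦6, 1↦5, 2↦0, 3↦7, 4↦9, 5↦0, 6↦7, 7↦2, 8↦1, 9↦9, 10↦9]  zeros at y ∈ {2, 5}
  x = 6: [0↦9, 1↦7, 2↦1, 3↦7, 4↦8, 5↦9, 6↦4, 7↦9, 8↦7, 9↦3, 10↦2]  zeros at y ∈ ∅
  x = 7: [0↦2, 1↦3, 2↦0, 3↦9, 4↦2, 5↦6, 6↦4, 7↦1, 8↦2, 9↦1, 10↦3]  zeros at y ∈ {2}
  x = 8: [0↦6, 1↦3, 2↦7, 3↦1, 4↦1, 5↦1, 6↦6, 7↦10, 8↦7, 9↦2, 10↦0]  zeros at y ∈ {10}
  x = 9: [0↦9, 1↦6, 2↦10, 3↦4, 4↦4, 5↦4, 6↦9, 7↦2, 8↦10, 9↦5, 10↦3]  zeros at y ∈ ∅
  x = 10: [0↦10, 1↦0, 2↦8, 3↦6, 4↦10, 5↦3, 6↦1, 7↦9, 8↦10, 9↦9, 10↦0]  zeros at y ∈ {1, 10}
Collecting zeros: affine points = {(0, 2), (2, 6), (2, 7), (2, 10), (3, 4), (5, 2), (5, 5), (7, 2), (8, 10), (10, 1), (10, 10)}.
Total count |C(F_11)_aff| = 11.


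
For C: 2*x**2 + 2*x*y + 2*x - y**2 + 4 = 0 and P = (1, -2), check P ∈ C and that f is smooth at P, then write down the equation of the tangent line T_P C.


Tangent line at P: 2*x + 6*y + 10 = 0.

Step 1: f(1, -2) = 0, so P lies on C.
Step 2: partial derivatives
  f_x(x, y) = 4*x + 2*y + 2, f_y(x, y) = 2*x - 2*y.
  f_x(P) = 2, f_y(P) = 6 (gradient nonzero, so P is smooth).
Step 3: tangent line at P: 2·(x − 1) + 6·(y − -2) = 0.
Expanding: 2*x + 6*y + 10 = 0.


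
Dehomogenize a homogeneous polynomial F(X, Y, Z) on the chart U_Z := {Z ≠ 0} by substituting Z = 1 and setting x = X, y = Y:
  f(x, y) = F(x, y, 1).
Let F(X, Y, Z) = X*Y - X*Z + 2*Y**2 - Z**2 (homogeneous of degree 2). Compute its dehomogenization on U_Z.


f(x, y) = x*y - x + 2*y**2 - 1

On U_Z we set Z = 1. Each monomial c·X^i·Y^j·Z^k in F becomes c·x^i·y^j·1^k = c·x^i·y^j.
Substituting Z = 1: F(X, Y, 1) = x*y - x + 2*y**2 - 1.
Note: deg(f) ≤ deg(F) = 2; strict inequality happens when F is divisible by Z (lost terms).


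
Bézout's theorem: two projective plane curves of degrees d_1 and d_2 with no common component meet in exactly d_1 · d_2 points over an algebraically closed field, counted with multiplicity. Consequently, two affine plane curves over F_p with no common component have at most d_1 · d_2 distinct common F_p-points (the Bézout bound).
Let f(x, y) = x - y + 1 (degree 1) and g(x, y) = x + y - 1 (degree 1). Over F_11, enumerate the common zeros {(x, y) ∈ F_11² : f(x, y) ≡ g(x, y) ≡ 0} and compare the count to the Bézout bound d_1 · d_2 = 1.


Common zeros: {(0, 1)}; count = 1; Bézout bound = 1.

deg(f) = 1, deg(g) = 1, so Bézout bound = 1.
Scan x ∈ F_11. For each x, list the y ∈ F_11 with f(x, y) ≡ 0 and those with g(x, y) ≡ 0 (mod 11); the common zeros in that column are the intersection.
  x = 0: f ≡ 0 at y ∈ {1}; g ≡ 0 at y ∈ {1}; common: {1}.
  x = 1: f ≡ 0 at y ∈ {2}; g ≡ 0 at y ∈ {0}; common: ∅.
  x = 2: f ≡ 0 at y ∈ {3}; g ≡ 0 at y ∈ {10}; common: ∅.
  x = 3: f ≡ 0 at y ∈ {4}; g ≡ 0 at y ∈ {9}; common: ∅.
  x = 4: f ≡ 0 at y ∈ {5}; g ≡ 0 at y ∈ {8}; common: ∅.
  x = 5: f ≡ 0 at y ∈ {6}; g ≡ 0 at y ∈ {7}; common: ∅.
  x = 6: f ≡ 0 at y ∈ {7}; g ≡ 0 at y ∈ {6}; common: ∅.
  x = 7: f ≡ 0 at y ∈ {8}; g ≡ 0 at y ∈ {5}; common: ∅.
  x = 8: f ≡ 0 at y ∈ {9}; g ≡ 0 at y ∈ {4}; common: ∅.
  x = 9: f ≡ 0 at y ∈ {10}; g ≡ 0 at y ∈ {3}; common: ∅.
  x = 10: f ≡ 0 at y ∈ {0}; g ≡ 0 at y ∈ {2}; common: ∅.
Collecting: common zeros = {(0, 1)}, so the count is 1.
Comparison with the Bézout bound: 1 ≤ 1 = deg(f)·deg(g), as expected for curves with no common component (the bound is attained).


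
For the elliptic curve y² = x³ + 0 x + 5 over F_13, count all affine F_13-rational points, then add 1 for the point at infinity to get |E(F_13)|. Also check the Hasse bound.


Affine points = {(2, 0), (4, 2), (4, 11), (5, 0), (6, 0), (7, 6), (7, 7), (8, 6), (8, 7), (10, 2), (10, 11), (11, 6), (11, 7), (12, 2), (12, 11)}; affine count = 15; |E(F_13)| = 16.

Discriminant check: Δ ∝ 4a³ + 27b² = 4·0³ + 27·5² = 4·0 + 27·25 ≡ 12 (mod 13). Nonzero ⇒ E is nonsingular.
For each x ∈ F_13, compute rhs = x³ + 0·x + 5 mod 13, then count y ∈ F_13 with y² ≡ rhs.
  x = 0: rhs = 5, matching y values: none (0 points).
  x = 1: rhs = 6, matching y values: none (0 points).
  x = 2: rhs = 0, matching y values: 0 (1 points).
  x = 3: rhs = 6, matching y values: none (0 points).
  x = 4: rhs = 4, matching y values: 2, 11 (2 points).
  x = 5: rhs = 0, matching y values: 0 (1 points).
  x = 6: rhs = 0, matching y values: 0 (1 points).
  x = 7: rhs = 10, matching y values: 6, 7 (2 points).
  x = 8: rhs = 10, matching y values: 6, 7 (2 points).
  x = 9: rhs = 6, matching y values: none (0 points).
  x = 10: rhs = 4, matching y values: 2, 11 (2 points).
  x = 11: rhs = 10, matching y values: 6, 7 (2 points).
  x = 12: rhs = 4, matching y values: 2, 11 (2 points).
Total affine count: 15.
Full point count |E(F_13)| = 15 + 1 = 16.
Hasse bound: |16 − (13+1)| = |2| = 2 ≤ 2√13 ≈ 7.2111 ✓.


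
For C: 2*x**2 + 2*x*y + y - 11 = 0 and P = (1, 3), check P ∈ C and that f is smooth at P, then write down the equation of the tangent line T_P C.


Tangent line at P: 10*x + 3*y - 19 = 0.

Step 1: f(1, 3) = 0, so P lies on C.
Step 2: partial derivatives
  f_x(x, y) = 4*x + 2*y, f_y(x, y) = 2*x + 1.
  f_x(P) = 10, f_y(P) = 3 (gradient nonzero, so P is smooth).
Step 3: tangent line at P: 10·(x − 1) + 3·(y − 3) = 0.
Expanding: 10*x + 3*y - 19 = 0.


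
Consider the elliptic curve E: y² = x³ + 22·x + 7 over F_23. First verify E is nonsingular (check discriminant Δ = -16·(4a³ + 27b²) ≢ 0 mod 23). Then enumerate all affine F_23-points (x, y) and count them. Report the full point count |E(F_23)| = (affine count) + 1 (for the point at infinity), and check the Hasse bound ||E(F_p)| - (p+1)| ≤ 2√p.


Affine points = {(2, 6), (2, 17), (3, 10), (3, 13), (5, 9), (5, 14), (10, 10), (10, 13), (11, 4), (11, 19), (13, 11), (13, 12), (14, 0), (15, 3), (15, 20), (16, 4), (16, 19), (17, 2), (17, 21), (18, 5), (18, 18), (19, 4), (19, 19), (20, 11), (20, 12), (21, 1), (21, 22)}; affine count = 27; |E(F_23)| = 28.

Discriminant check: Δ ∝ 4a³ + 27b² = 4·22³ + 27·7² = 4·10648 + 27·49 ≡ 8 (mod 23). Nonzero ⇒ E is nonsingular.
For each x ∈ F_23, compute rhs = x³ + 22·x + 7 mod 23, then count y ∈ F_23 with y² ≡ rhs.
  x = 0: rhs = 7, matching y values: none (0 points).
  x = 1: rhs = 7, matching y values: none (0 points).
  x = 2: rhs = 13, matching y values: 6, 17 (2 points).
  x = 3: rhs = 8, matching y values: 10, 13 (2 points).
  x = 4: rhs = 21, matching y values: none (0 points).
  x = 5: rhs = 12, matching y values: 9, 14 (2 points).
  x = 6: rhs = 10, matching y values: none (0 points).
  x = 7: rhs = 21, matching y values: none (0 points).
  x = 8: rhs = 5, matching y values: none (0 points).
  x = 9: rhs = 14, matching y values: none (0 points).
  x = 10: rhs = 8, matching y values: 10, 13 (2 points).
  x = 11: rhs = 16, matching y values: 4, 19 (2 points).
  x = 12: rhs = 21, matching y values: none (0 points).
  x = 13: rhs = 6, matching y values: 11, 12 (2 points).
  x = 14: rhs = 0, matching y values: 0 (1 points).
  x = 15: rhs = 9, matching y values: 3, 20 (2 points).
  x = 16: rhs = 16, matching y values: 4, 19 (2 points).
  x = 17: rhs = 4, matching y values: 2, 21 (2 points).
  x = 18: rhs = 2, matching y values: 5, 18 (2 points).
  x = 19: rhs = 16, matching y values: 4, 19 (2 points).
  x = 20: rhs = 6, matching y values: 11, 12 (2 points).
  x = 21: rhs = 1, matching y values: 1, 22 (2 points).
  x = 22: rhs = 7, matching y values: none (0 points).
Total affine count: 27.
Full point count |E(F_23)| = 27 + 1 = 28.
Hasse bound: |28 − (23+1)| = |4| = 4 ≤ 2√23 ≈ 9.5917 ✓.


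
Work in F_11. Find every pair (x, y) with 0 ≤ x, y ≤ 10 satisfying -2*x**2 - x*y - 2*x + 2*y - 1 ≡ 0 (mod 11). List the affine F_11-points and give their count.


Affine F_11-points: {(0, 6), (1, 5), (3, 8), (4, 7), (5, 9), (6, 9), (7, 6), (8, 7), (9, 4), (10, 4)}; count = 10.

For each of the 121 pairs (x, y) ∈ F_11², evaluate f(x, y) mod 11. Record the zeros.
  x = 0: [0↦10, 1↦1, 2↦3, 3↦5, 4↦7, 5↦9, 6↦0, 7↦2, 8↦4, 9↦6, 10↦8]  zeros at y ∈ {6}
  x = 1: [0↦6, 1↦7, 2↦8, 3↦9, 4↦10, 5↦0, 6↦1, 7↦2, 8↦3, 9↦4, 10↦5]  zeros at y ∈ {5}
  x = 2: [0↦9, 1↦9, 2↦9, 3↦9, 4↦9, 5↦9, 6↦9, 7↦9, 8↦9, 9↦9, 10↦9]  zeros at y ∈ ∅
  x = 3: [0↦8, 1↦7, 2↦6, 3↦5, 4↦4, 5↦3, 6↦2, 7↦1, 8↦0, 9↦10, 10↦9]  zeros at y ∈ {8}
  x = 4: [0↦3, 1↦1, 2↦10, 3↦8, 4↦6, 5↦4, 6↦2, 7↦0, 8↦9, 9↦7, 10↦5]  zeros at y ∈ {7}
  x = 5: [0↦5, 1↦2, 2↦10, 3↦7, 4↦4, 5↦1, 6↦9, 7↦6, 8↦3, 9↦0, 10↦8]  zeros at y ∈ {9}
  x = 6: [0↦3, 1↦10, 2↦6, 3↦2, 4↦9, 5↦5, 6↦1, 7↦8, 8↦4, 9↦0, 10↦7]  zeros at y ∈ {9}
  x = 7: [0↦8, 1↦3, 2↦9, 3↦4, 4↦10, 5↦5, 6↦0, 7↦6, 8↦1, 9↦7, 10↦2]  zeros at y ∈ {6}
  x = 8: [0↦9, 1↦3, 2↦8, 3↦2, 4↦7, 5↦1, 6↦6, 7↦0, 8↦5, 9↦10, 10↦4]  zeros at y ∈ {7}
  x = 9: [0↦6, 1↦10, 2↦3, 3↦7, 4↦0, 5↦4, 6↦8, 7↦1, 8↦5, 9↦9, 10↦2]  zeros at y ∈ {4}
  x = 10: [0↦10, 1↦2, 2↦5, 3↦8, 4↦0, 5↦3, 6↦6, 7↦9, 8↦1, 9↦4, 10↦7]  zeros at y ∈ {4}
Collecting zeros: affine points = {(0, 6), (1, 5), (3, 8), (4, 7), (5, 9), (6, 9), (7, 6), (8, 7), (9, 4), (10, 4)}.
Total count |C(F_11)_aff| = 10.


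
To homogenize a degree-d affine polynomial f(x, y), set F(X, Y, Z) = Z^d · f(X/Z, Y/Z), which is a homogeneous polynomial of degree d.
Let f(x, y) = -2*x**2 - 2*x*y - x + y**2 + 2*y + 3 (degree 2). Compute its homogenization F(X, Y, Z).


F(X, Y, Z) = -2*X**2 - 2*X*Y - X*Z + Y**2 + 2*Y*Z + 3*Z**2

deg(f) = 2.
Substitute x = X/Z, y = Y/Z into f, then multiply by Z^2.
  monomial -2·x^2·y^0 ↦ -2·X^2·Y^0·Z^0.
  monomial -2·x^1·y^1 ↦ -2·X^1·Y^1·Z^0.
  monomial -1·x^1·y^0 ↦ -1·X^1·Y^0·Z^1.
  monomial 1·x^0·y^2 ↦ 1·X^0·Y^2·Z^0.
  monomial 2·x^0·y^1 ↦ 2·X^0·Y^1·Z^1.
  monomial 3·x^0·y^0 ↦ 3·X^0·Y^0·Z^2.
Collecting: F(X, Y, Z) = -2*X**2 - 2*X*Y - X*Z + Y**2 + 2*Y*Z + 3*Z**2.


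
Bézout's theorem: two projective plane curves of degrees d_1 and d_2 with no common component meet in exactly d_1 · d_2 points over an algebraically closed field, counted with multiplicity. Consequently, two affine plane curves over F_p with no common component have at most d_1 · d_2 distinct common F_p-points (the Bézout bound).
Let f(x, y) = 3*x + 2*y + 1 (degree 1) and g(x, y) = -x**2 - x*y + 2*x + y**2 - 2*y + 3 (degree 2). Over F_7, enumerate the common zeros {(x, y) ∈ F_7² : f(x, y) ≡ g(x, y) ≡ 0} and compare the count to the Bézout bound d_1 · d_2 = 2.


Common zeros: {(1, 5), (6, 1)}; count = 2; Bézout bound = 2.

deg(f) = 1, deg(g) = 2, so Bézout bound = 2.
Scan x ∈ F_7. For each x, list the y ∈ F_7 with f(x, y) ≡ 0 and those with g(x, y) ≡ 0 (mod 7); the common zeros in that column are the intersection.
  x = 0: f ≡ 0 at y ∈ {3}; g ≡ 0 at y ∈ ∅; common: ∅.
  x = 1: f ≡ 0 at y ∈ {5}; g ≡ 0 at y ∈ {5}; common: {5}.
  x = 2: f ≡ 0 at y ∈ {0}; g ≡ 0 at y ∈ {1, 3}; common: ∅.
  x = 3: f ≡ 0 at y ∈ {2}; g ≡ 0 at y ∈ {0, 5}; common: ∅.
  x = 4: f ≡ 0 at y ∈ {4}; g ≡ 0 at y ∈ {3}; common: ∅.
  x = 5: f ≡ 0 at y ∈ {6}; g ≡ 0 at y ∈ ∅; common: ∅.
  x = 6: f ≡ 0 at y ∈ {1}; g ≡ 0 at y ∈ {0, 1}; common: {1}.
Collecting: common zeros = {(1, 5), (6, 1)}, so the count is 2.
Comparison with the Bézout bound: 2 ≤ 2 = deg(f)·deg(g), as expected for curves with no common component (the bound is attained).


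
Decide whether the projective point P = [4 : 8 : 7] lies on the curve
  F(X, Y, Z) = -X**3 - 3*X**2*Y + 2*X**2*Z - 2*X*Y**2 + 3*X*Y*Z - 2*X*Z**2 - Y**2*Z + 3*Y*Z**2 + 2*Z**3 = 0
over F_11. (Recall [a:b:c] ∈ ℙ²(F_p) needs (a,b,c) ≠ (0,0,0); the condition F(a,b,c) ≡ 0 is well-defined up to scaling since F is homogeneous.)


F(4,8,7) ≡ 1 (mod 11); P is NOT on the curve.

Evaluate F(4, 8, 7) term-by-term (mod 11).
  -X**3 ↦ -1·64·1·1 = -64
  -3*X**2*Y ↦ -3·16·8·1 = -384
  2*X**2*Z ↦ 2·16·1·7 = 224
  -2*X*Y**2 ↦ -2·4·64·1 = -512
  3*X*Y*Z ↦ 3·4·8·7 = 672
  -2*X*Z**2 ↦ -2·4·1·49 = -392
  -Y**2*Z ↦ -1·1·64·7 = -448
  3*Y*Z**2 ↦ 3·1·8·49 = 1176
  2*Z**3 ↦ 2·1·1·343 = 686
Sum: F(4, 8, 7) = (-64) + (-384) + (224) + (-512) + (672) + (-392) + (-448) + (1176) + (686) = 958.
Reducing mod 11: 958 ≡ 1 (mod 11).
Since F(a, b, c) ≡ 1 ≠ 0 (mod 11), P does NOT lie on the curve.


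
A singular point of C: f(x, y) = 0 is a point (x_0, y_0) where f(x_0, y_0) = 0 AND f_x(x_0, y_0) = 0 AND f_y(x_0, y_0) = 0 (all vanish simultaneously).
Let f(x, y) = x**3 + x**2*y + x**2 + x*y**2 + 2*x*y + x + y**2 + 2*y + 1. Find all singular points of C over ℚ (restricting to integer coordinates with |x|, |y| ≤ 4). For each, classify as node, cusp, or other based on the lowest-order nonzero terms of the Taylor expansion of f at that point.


Singular points: {(0, -1)}; classification: cusp.

Compute partial derivatives:
  f_x = 3*x**2 + 2*x*y + 2*x + y**2 + 2*y + 1.
  f_y = x**2 + 2*x*y + 2*x + 2*y + 2.
Scan x_0 ∈ {−4, ..., 4}. For each x_0, f_y(x_0, y) is a polynomial in y; find its integer roots y ∈ {−4, ..., 4}, then test f_x and f at those candidates.
  x = -4: f_y(-4, y) = 10 - 6*y; no integer root y with |y| ≤ 4.
  x = -3: f_y(-3, y) = 5 - 4*y; no integer root y with |y| ≤ 4.
  x = -2: f_y(-2, y) = 2 - 2*y; vanishes at y ∈ {1}. (-2, 1): f_x = 8 ≠ 0.
  x = -1: f_y(-1, y) = 1; no integer root y with |y| ≤ 4.
  x = 0: f_y(0, y) = 2*y + 2; vanishes at y ∈ {-1}. (0, -1): f_x = 0, f = 0 — SINGULAR.
  x = 1: f_y(1, y) = 4*y + 5; no integer root y with |y| ≤ 4.
  x = 2: f_y(2, y) = 6*y + 10; no integer root y with |y| ≤ 4.
  x = 3: f_y(3, y) = 8*y + 17; no integer root y with |y| ≤ 4.
  x = 4: f_y(4, y) = 10*y + 26; no integer root y with |y| ≤ 4.
Only singular point on the grid: (0, -1).
Classify: substitute x = 0 + u, y = -1 + v and expand: f = u**3 + u**2*v + u*v**2 + v**2.
No constant or linear terms (consistent with a singular point). Quadratic part: v**2. Cubic part: u**3 + u**2*v + u*v**2.
The quadratic part v**2 is a perfect square, so there is a single (double) tangent line v = 0, i.e. y = -1. Restricting the cubic part to that line (v = 0) leaves u**3 ≠ 0, so f is not divisible by v and the branch is v² ≈ -u**3 to lowest order — this is a cusp.
Classification: cusp.


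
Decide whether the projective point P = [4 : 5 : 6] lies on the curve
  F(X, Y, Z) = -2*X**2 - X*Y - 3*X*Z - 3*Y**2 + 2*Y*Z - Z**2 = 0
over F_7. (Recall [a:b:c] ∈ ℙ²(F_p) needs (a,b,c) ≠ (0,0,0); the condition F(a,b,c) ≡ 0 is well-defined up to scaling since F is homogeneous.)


F(4,5,6) ≡ 0 (mod 7); P is on the curve.

Evaluate F(4, 5, 6) term-by-term (mod 7).
  -2*X**2 ↦ -2·16·1·1 = -32
  -X*Y ↦ -1·4·5·1 = -20
  -3*X*Z ↦ -3·4·1·6 = -72
  -3*Y**2 ↦ -3·1·25·1 = -75
  2*Y*Z ↦ 2·1·5·6 = 60
  -Z**2 ↦ -1·1·1·36 = -36
Sum: F(4, 5, 6) = (-32) + (-20) + (-72) + (-75) + (60) + (-36) = -175.
Reducing mod 7: -175 ≡ 0 (mod 7).
Since F(a, b, c) ≡ 0 (mod 7), P lies on the curve.


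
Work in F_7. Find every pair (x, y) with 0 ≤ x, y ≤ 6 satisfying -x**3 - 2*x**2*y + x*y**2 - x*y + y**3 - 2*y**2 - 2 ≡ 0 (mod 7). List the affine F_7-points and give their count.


Affine F_7-points: {(0, 3), (2, 4), (3, 3), (5, 2), (5, 3), (5, 6), (6, 2)}; count = 7.

For each of the 49 pairs (x, y) ∈ F_7², evaluate f(x, y) mod 7. Record the zeros.
  x = 0: [0↦5, 1↦4, 2↦5, 3↦0, 4↦2, 5↦3, 6↦2]  zeros at y ∈ {3}
  x = 1: [0↦4, 1↦1, 2↦2, 3↦6, 4↦5, 5↦5, 6↦5]  zeros at y ∈ ∅
  x = 2: [0↦4, 1↦2, 2↦6, 3↦1, 4↦0, 5↦2, 6↦6]  zeros at y ∈ {4}
  x = 3: [0↦6, 1↦1, 2↦4, 3↦0, 4↦2, 5↦2, 6↦6]  zeros at y ∈ {3}
  x = 4: [0↦4, 1↦6, 2↦4, 3↦4, 4↦5, 5↦6, 6↦6]  zeros at y ∈ ∅
  x = 5: [0↦6, 1↦4, 2↦0, 3↦0, 4↦3, 5↦1, 6↦0]  zeros at y ∈ {2, 3, 6}
  x = 6: [0↦6, 1↦3, 2↦0, 3↦3, 4↦4, 5↦2, 6↦3]  zeros at y ∈ {2}
Collecting zeros: affine points = {(0, 3), (2, 4), (3, 3), (5, 2), (5, 3), (5, 6), (6, 2)}.
Total count |C(F_7)_aff| = 7.


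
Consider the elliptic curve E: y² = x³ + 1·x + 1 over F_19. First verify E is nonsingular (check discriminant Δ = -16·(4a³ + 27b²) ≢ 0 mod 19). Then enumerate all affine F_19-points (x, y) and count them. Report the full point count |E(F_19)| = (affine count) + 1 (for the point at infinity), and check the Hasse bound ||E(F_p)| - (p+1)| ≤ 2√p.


Affine points = {(0, 1), (0, 18), (2, 7), (2, 12), (5, 6), (5, 13), (7, 3), (7, 16), (9, 6), (9, 13), (10, 2), (10, 17), (13, 8), (13, 11), (14, 2), (14, 17), (15, 3), (15, 16), (16, 3), (16, 16)}; affine count = 20; |E(F_19)| = 21.

Discriminant check: Δ ∝ 4a³ + 27b² = 4·1³ + 27·1² = 4·1 + 27·1 ≡ 12 (mod 19). Nonzero ⇒ E is nonsingular.
For each x ∈ F_19, compute rhs = x³ + 1·x + 1 mod 19, then count y ∈ F_19 with y² ≡ rhs.
  x = 0: rhs = 1, matching y values: 1, 18 (2 points).
  x = 1: rhs = 3, matching y values: none (0 points).
  x = 2: rhs = 11, matching y values: 7, 12 (2 points).
  x = 3: rhs = 12, matching y values: none (0 points).
  x = 4: rhs = 12, matching y values: none (0 points).
  x = 5: rhs = 17, matching y values: 6, 13 (2 points).
  x = 6: rhs = 14, matching y values: none (0 points).
  x = 7: rhs = 9, matching y values: 3, 16 (2 points).
  x = 8: rhs = 8, matching y values: none (0 points).
  x = 9: rhs = 17, matching y values: 6, 13 (2 points).
  x = 10: rhs = 4, matching y values: 2, 17 (2 points).
  x = 11: rhs = 13, matching y values: none (0 points).
  x = 12: rhs = 12, matching y values: none (0 points).
  x = 13: rhs = 7, matching y values: 8, 11 (2 points).
  x = 14: rhs = 4, matching y values: 2, 17 (2 points).
  x = 15: rhs = 9, matching y values: 3, 16 (2 points).
  x = 16: rhs = 9, matching y values: 3, 16 (2 points).
  x = 17: rhs = 10, matching y values: none (0 points).
  x = 18: rhs = 18, matching y values: none (0 points).
Total affine count: 20.
Full point count |E(F_19)| = 20 + 1 = 21.
Hasse bound: |21 − (19+1)| = |1| = 1 ≤ 2√19 ≈ 8.7178 ✓.


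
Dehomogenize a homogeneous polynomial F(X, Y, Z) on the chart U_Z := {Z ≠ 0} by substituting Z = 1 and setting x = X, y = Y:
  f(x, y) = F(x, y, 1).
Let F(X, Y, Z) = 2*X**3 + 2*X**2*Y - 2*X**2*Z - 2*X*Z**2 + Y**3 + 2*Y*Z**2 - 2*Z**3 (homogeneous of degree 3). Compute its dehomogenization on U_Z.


f(x, y) = 2*x**3 + 2*x**2*y - 2*x**2 - 2*x + y**3 + 2*y - 2

On U_Z we set Z = 1. Each monomial c·X^i·Y^j·Z^k in F becomes c·x^i·y^j·1^k = c·x^i·y^j.
Substituting Z = 1: F(X, Y, 1) = 2*x**3 + 2*x**2*y - 2*x**2 - 2*x + y**3 + 2*y - 2.
Note: deg(f) ≤ deg(F) = 3; strict inequality happens when F is divisible by Z (lost terms).


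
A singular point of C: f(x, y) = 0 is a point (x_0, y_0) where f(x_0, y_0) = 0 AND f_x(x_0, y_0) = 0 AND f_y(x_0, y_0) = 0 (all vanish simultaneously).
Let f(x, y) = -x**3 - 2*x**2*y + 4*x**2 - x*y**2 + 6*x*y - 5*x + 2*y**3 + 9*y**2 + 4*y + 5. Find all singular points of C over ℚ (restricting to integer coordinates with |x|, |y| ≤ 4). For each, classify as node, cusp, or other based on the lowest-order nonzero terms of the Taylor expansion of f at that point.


Singular points: {(2, -1)}; classification: cusp.

Compute partial derivatives:
  f_x = -3*x**2 - 4*x*y + 8*x - y**2 + 6*y - 5.
  f_y = -2*x**2 - 2*x*y + 6*x + 6*y**2 + 18*y + 4.
Scan x_0 ∈ {−4, ..., 4}. For each x_0, f_y(x_0, y) is a polynomial in y; find its integer roots y ∈ {−4, ..., 4}, then test f_x and f at those candidates.
  x = -4: f_y(-4, y) = 6*y**2 + 26*y - 52; no integer root y with |y| ≤ 4.
  x = -3: f_y(-3, y) = 6*y**2 + 24*y - 32; no integer root y with |y| ≤ 4.
  x = -2: f_y(-2, y) = 6*y**2 + 22*y - 16; no integer root y with |y| ≤ 4.
  x = -1: f_y(-1, y) = 6*y**2 + 20*y - 4; no integer root y with |y| ≤ 4.
  x = 0: f_y(0, y) = 6*y**2 + 18*y + 4; no integer root y with |y| ≤ 4.
  x = 1: f_y(1, y) = 6*y**2 + 16*y + 8; vanishes at y ∈ {-2}. (1, -2): f_x = -8 ≠ 0.
  x = 2: f_y(2, y) = 6*y**2 + 14*y + 8; vanishes at y ∈ {-1}. (2, -1): f_x = 0, f = 0 — SINGULAR.
  x = 3: f_y(3, y) = 6*y**2 + 12*y + 4; no integer root y with |y| ≤ 4.
  x = 4: f_y(4, y) = 6*y**2 + 10*y - 4; vanishes at y ∈ {-2}. (4, -2): f_x = -5 ≠ 0.
Only singular point on the grid: (2, -1).
Classify: substitute x = 2 + u, y = -1 + v and expand: f = -u**3 - 2*u**2*v - u*v**2 + 2*v**3 + v**2.
No constant or linear terms (consistent with a singular point). Quadratic part: v**2. Cubic part: -u**3 - 2*u**2*v - u*v**2 + 2*v**3.
The quadratic part v**2 is a perfect square, so there is a single (double) tangent line v = 0, i.e. y = -1. Restricting the cubic part to that line (v = 0) leaves -u**3 ≠ 0, so f is not divisible by v and the branch is v² ≈ u**3 to lowest order — this is a cusp.
Classification: cusp.


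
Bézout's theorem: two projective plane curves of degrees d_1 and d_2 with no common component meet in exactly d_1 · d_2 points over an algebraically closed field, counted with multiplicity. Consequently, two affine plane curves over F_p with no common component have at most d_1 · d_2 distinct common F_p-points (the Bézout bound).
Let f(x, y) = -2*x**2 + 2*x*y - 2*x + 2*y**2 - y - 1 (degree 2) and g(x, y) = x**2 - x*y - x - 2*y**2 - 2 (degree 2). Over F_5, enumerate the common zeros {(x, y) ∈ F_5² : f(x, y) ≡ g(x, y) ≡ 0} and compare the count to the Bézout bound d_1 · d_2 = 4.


Common zeros: {(0, 2)}; count = 1; Bézout bound = 4.

deg(f) = 2, deg(g) = 2, so Bézout bound = 4.
Scan x ∈ F_5. For each x, list the y ∈ F_5 with f(x, y) ≡ 0 and those with g(x, y) ≡ 0 (mod 5); the common zeros in that column are the intersection.
  x = 0: f ≡ 0 at y ∈ {1, 2}; g ≡ 0 at y ∈ {2, 3}; common: {2}.
  x = 1: f ≡ 0 at y ∈ {0, 2}; g ≡ 0 at y ∈ {1}; common: ∅.
  x = 2: f ≡ 0 at y ∈ ∅; g ≡ 0 at y ∈ {0, 4}; common: ∅.
  x = 3: f ≡ 0 at y ∈ {0}; g ≡ 0 at y ∈ {2, 4}; common: ∅.
  x = 4: f ≡ 0 at y ∈ ∅; g ≡ 0 at y ∈ {0, 3}; common: ∅.
Collecting: common zeros = {(0, 2)}, so the count is 1.
Comparison with the Bézout bound: 1 ≤ 4 = deg(f)·deg(g), as expected for curves with no common component (the affine F_5-count falls short of the bound because intersections may lie at infinity, over extension fields, or carry multiplicity).


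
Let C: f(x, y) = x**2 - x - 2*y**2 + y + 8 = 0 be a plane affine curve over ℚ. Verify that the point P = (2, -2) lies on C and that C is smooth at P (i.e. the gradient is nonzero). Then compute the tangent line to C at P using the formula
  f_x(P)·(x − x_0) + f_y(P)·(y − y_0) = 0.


Tangent line at P: 3*x + 9*y + 12 = 0.

Step 1: f(2, -2) = 0, so P lies on C.
Step 2: partial derivatives
  f_x(x, y) = 2*x - 1, f_y(x, y) = 1 - 4*y.
  f_x(P) = 3, f_y(P) = 9 (gradient nonzero, so P is smooth).
Step 3: tangent line at P: 3·(x − 2) + 9·(y − -2) = 0.
Expanding: 3*x + 9*y + 12 = 0.


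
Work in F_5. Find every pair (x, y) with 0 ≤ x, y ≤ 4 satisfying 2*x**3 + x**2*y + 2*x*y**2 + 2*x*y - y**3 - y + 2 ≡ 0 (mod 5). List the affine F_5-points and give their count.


Affine F_5-points: {(0, 1), (1, 4), (2, 2), (3, 1), (3, 2), (3, 3), (4, 0), (4, 1), (4, 2)}; count = 9.

For each of the 25 pairs (x, y) ∈ F_5², evaluate f(x, y) mod 5. Record the zeros.
  x = 0: [0↦2, 1↦0, 2↦2, 3↦2, 4↦4]  zeros at y ∈ {1}
  x = 1: [0↦4, 1↦2, 2↦3, 3↦1, 4↦0]  zeros at y ∈ {4}
  x = 2: [0↦3, 1↦3, 2↦0, 3↦3, 4↦1]  zeros at y ∈ {2}
  x = 3: [0↦1, 1↦0, 2↦0, 3↦0, 4↦4]  zeros at y ∈ {1, 2, 3}
  x = 4: [0↦0, 1↦0, 2↦0, 3↦4, 4↦1]  zeros at y ∈ {0, 1, 2}
Collecting zeros: affine points = {(0, 1), (1, 4), (2, 2), (3, 1), (3, 2), (3, 3), (4, 0), (4, 1), (4, 2)}.
Total count |C(F_5)_aff| = 9.


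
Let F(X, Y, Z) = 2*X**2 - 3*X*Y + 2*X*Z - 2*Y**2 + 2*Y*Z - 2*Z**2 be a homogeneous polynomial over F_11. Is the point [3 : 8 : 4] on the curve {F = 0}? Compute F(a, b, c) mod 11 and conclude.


F(3,8,4) ≡ 6 (mod 11); P is NOT on the curve.

Evaluate F(3, 8, 4) term-by-term (mod 11).
  2*X**2 ↦ 2·9·1·1 = 18
  -3*X*Y ↦ -3·3·8·1 = -72
  2*X*Z ↦ 2·3·1·4 = 24
  -2*Y**2 ↦ -2·1·64·1 = -128
  2*Y*Z ↦ 2·1·8·4 = 64
  -2*Z**2 ↦ -2·1·1·16 = -32
Sum: F(3, 8, 4) = (18) + (-72) + (24) + (-128) + (64) + (-32) = -126.
Reducing mod 11: -126 ≡ 6 (mod 11).
Since F(a, b, c) ≡ 6 ≠ 0 (mod 11), P does NOT lie on the curve.


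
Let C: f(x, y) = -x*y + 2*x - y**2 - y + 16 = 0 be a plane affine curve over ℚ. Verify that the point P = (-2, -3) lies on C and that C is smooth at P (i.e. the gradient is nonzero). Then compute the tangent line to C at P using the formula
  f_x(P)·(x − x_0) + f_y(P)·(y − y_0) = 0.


Tangent line at P: 5*x + 7*y + 31 = 0.

Step 1: f(-2, -3) = 0, so P lies on C.
Step 2: partial derivatives
  f_x(x, y) = 2 - y, f_y(x, y) = -x - 2*y - 1.
  f_x(P) = 5, f_y(P) = 7 (gradient nonzero, so P is smooth).
Step 3: tangent line at P: 5·(x − -2) + 7·(y − -3) = 0.
Expanding: 5*x + 7*y + 31 = 0.


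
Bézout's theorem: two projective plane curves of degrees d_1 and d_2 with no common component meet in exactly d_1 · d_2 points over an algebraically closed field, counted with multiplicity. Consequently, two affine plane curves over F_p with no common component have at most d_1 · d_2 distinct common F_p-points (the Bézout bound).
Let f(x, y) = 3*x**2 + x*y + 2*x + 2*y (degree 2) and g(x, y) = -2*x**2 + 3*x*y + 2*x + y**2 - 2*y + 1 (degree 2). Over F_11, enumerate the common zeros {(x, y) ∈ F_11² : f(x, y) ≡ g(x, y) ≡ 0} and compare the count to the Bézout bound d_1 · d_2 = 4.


Common zeros: {(3, 0), (8, 10)}; count = 2; Bézout bound = 4.

deg(f) = 2, deg(g) = 2, so Bézout bound = 4.
Scan x ∈ F_11. For each x, list the y ∈ F_11 with f(x, y) ≡ 0 and those with g(x, y) ≡ 0 (mod 11); the common zeros in that column are the intersection.
  x = 0: f ≡ 0 at y ∈ {0}; g ≡ 0 at y ∈ {1}; common: ∅.
  x = 1: f ≡ 0 at y ∈ {2}; g ≡ 0 at y ∈ ∅; common: ∅.
  x = 2: f ≡ 0 at y ∈ {7}; g ≡ 0 at y ∈ ∅; common: ∅.
  x = 3: f ≡ 0 at y ∈ {0}; g ≡ 0 at y ∈ {0, 4}; common: {0}.
  x = 4: f ≡ 0 at y ∈ {9}; g ≡ 0 at y ∈ {4, 8}; common: ∅.
  x = 5: f ≡ 0 at y ∈ {2}; g ≡ 0 at y ∈ ∅; common: ∅.
  x = 6: f ≡ 0 at y ∈ {7}; g ≡ 0 at y ∈ ∅; common: ∅.
  x = 7: f ≡ 0 at y ∈ {9}; g ≡ 0 at y ∈ {7}; common: ∅.
  x = 8: f ≡ 0 at y ∈ {10}; g ≡ 0 at y ∈ {1, 10}; common: {10}.
  x = 9: f ≡ 0 at y ∈ ∅; g ≡ 0 at y ∈ {0, 8}; common: ∅.
  x = 10: f ≡ 0 at y ∈ {10}; g ≡ 0 at y ∈ {7, 9}; common: ∅.
Collecting: common zeros = {(3, 0), (8, 10)}, so the count is 2.
Comparison with the Bézout bound: 2 ≤ 4 = deg(f)·deg(g), as expected for curves with no common component (the affine F_11-count falls short of the bound because intersections may lie at infinity, over extension fields, or carry multiplicity).


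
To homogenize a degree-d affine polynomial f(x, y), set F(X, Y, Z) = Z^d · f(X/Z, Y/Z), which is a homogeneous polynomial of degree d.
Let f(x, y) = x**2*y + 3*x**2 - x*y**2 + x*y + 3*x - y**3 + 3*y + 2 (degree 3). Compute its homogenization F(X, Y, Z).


F(X, Y, Z) = X**2*Y + 3*X**2*Z - X*Y**2 + X*Y*Z + 3*X*Z**2 - Y**3 + 3*Y*Z**2 + 2*Z**3

deg(f) = 3.
Substitute x = X/Z, y = Y/Z into f, then multiply by Z^3.
  monomial 1·x^2·y^1 ↦ 1·X^2·Y^1·Z^0.
  monomial 3·x^2·y^0 ↦ 3·X^2·Y^0·Z^1.
  monomial -1·x^1·y^2 ↦ -1·X^1·Y^2·Z^0.
  monomial 1·x^1·y^1 ↦ 1·X^1·Y^1·Z^1.
  monomial 3·x^1·y^0 ↦ 3·X^1·Y^0·Z^2.
  monomial -1·x^0·y^3 ↦ -1·X^0·Y^3·Z^0.
  monomial 3·x^0·y^1 ↦ 3·X^0·Y^1·Z^2.
  monomial 2·x^0·y^0 ↦ 2·X^0·Y^0·Z^3.
Collecting: F(X, Y, Z) = X**2*Y + 3*X**2*Z - X*Y**2 + X*Y*Z + 3*X*Z**2 - Y**3 + 3*Y*Z**2 + 2*Z**3.


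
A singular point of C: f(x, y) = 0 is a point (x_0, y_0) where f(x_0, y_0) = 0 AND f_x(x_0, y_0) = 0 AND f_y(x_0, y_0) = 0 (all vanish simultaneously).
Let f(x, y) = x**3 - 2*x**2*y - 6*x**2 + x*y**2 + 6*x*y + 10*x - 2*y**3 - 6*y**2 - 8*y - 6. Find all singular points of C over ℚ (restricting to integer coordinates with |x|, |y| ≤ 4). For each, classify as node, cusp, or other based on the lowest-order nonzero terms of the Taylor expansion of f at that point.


Singular points: {(1, -1)}; classification: node.

Compute partial derivatives:
  f_x = 3*x**2 - 4*x*y - 12*x + y**2 + 6*y + 10.
  f_y = -2*x**2 + 2*x*y + 6*x - 6*y**2 - 12*y - 8.
Scan x_0 ∈ {−4, ..., 4}. For each x_0, f_y(x_0, y) is a polynomial in y; find its integer roots y ∈ {−4, ..., 4}, then test f_x and f at those candidates.
  x = -4: f_y(-4, y) = -6*y**2 - 20*y - 64; no integer root y with |y| ≤ 4.
  x = -3: f_y(-3, y) = -6*y**2 - 18*y - 44; no integer root y with |y| ≤ 4.
  x = -2: f_y(-2, y) = -6*y**2 - 16*y - 28; no integer root y with |y| ≤ 4.
  x = -1: f_y(-1, y) = -6*y**2 - 14*y - 16; no integer root y with |y| ≤ 4.
  x = 0: f_y(0, y) = -6*y**2 - 12*y - 8; no integer root y with |y| ≤ 4.
  x = 1: f_y(1, y) = -6*y**2 - 10*y - 4; vanishes at y ∈ {-1}. (1, -1): f_x = 0, f = 0 — SINGULAR.
  x = 2: f_y(2, y) = -6*y**2 - 8*y - 4; no integer root y with |y| ≤ 4.
  x = 3: f_y(3, y) = -6*y**2 - 6*y - 8; no integer root y with |y| ≤ 4.
  x = 4: f_y(4, y) = -6*y**2 - 4*y - 16; no integer root y with |y| ≤ 4.
Only singular point on the grid: (1, -1).
Classify: substitute x = 1 + u, y = -1 + v and expand: f = u**3 - 2*u**2*v - u**2 + u*v**2 - 2*v**3 + v**2.
No constant or linear terms (consistent with a singular point). Quadratic part: -u**2 + v**2. Cubic part: u**3 - 2*u**2*v + u*v**2 - 2*v**3.
The quadratic part v**2 - u**2 = (v − u)(v + u) splits into two distinct linear factors, so there are two distinct tangent lines y − -1 = ±(x − 1) — this is a node (ordinary double point).
Classification: node.
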